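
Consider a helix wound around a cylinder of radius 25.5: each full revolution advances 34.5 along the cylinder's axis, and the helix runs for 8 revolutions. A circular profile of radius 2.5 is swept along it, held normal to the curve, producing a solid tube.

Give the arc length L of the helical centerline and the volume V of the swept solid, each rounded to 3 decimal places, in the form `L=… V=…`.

2πR = 2π·25.5 = 160.221225
per-turn = √(160.221225² + 34.5²) = √(25670.8410 + 1190.25) = √26861.0910 = 163.893536
L = 8 × 163.893536 = 1311.148286
V = π·2.5² × L = 19.634954 × 1311.148286 = 25744.336388

L=1311.148 V=25744.336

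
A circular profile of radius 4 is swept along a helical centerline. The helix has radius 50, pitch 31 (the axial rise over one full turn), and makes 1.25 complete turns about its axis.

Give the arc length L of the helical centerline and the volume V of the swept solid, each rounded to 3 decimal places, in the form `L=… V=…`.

2πR = 2π·50 = 314.159265
per-turn = √(314.159265² + 31²) = √(98696.0440 + 961) = √99657.0440 = 315.685039
L = 1.25 × 315.685039 = 394.606299
V = π·4² × L = 50.265482 × 394.606299 = 19835.076004

L=394.606 V=19835.076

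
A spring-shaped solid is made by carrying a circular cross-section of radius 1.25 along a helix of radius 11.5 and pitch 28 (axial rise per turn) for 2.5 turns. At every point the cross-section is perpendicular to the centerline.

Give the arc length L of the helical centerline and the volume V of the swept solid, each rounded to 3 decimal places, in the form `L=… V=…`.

L=193.730 V=950.971

2πR = 2π·11.5 = 72.256631
per-turn = √(72.256631² + 28²) = √(5221.0207 + 784) = √6005.0207 = 77.492069
L = 2.5 × 77.492069 = 193.730172
V = π·1.25² × L = 4.908739 × 193.730172 = 950.970758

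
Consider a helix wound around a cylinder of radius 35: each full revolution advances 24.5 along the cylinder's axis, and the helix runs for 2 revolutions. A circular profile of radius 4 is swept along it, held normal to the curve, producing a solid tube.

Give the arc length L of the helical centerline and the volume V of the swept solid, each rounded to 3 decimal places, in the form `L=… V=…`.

L=442.544 V=22244.691

2πR = 2π·35 = 219.911486
per-turn = √(219.911486² + 24.5²) = √(48361.0616 + 600.25) = √48961.3116 = 221.272031
L = 2 × 221.272031 = 442.544061
V = π·4² × L = 50.265482 × 442.544061 = 22244.690754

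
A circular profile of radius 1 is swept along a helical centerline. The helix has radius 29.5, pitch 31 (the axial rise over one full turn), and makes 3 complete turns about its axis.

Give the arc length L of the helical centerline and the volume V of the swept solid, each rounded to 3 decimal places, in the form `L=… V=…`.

2πR = 2π·29.5 = 185.353967
per-turn = √(185.353967² + 31²) = √(34356.0929 + 961) = √35317.0929 = 187.928425
L = 3 × 187.928425 = 563.785275
V = π·1² × L = 3.141593 × 563.785275 = 1771.183678

L=563.785 V=1771.184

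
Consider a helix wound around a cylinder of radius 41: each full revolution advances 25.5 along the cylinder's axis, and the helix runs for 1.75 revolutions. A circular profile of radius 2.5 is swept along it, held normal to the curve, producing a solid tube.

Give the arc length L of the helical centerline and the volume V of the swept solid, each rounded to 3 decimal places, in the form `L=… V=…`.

L=453.022 V=8895.062

2πR = 2π·41 = 257.610598
per-turn = √(257.610598² + 25.5²) = √(66363.2200 + 650.25) = √67013.4700 = 258.869600
L = 1.75 × 258.869600 = 453.021801
V = π·2.5² × L = 19.634954 × 453.021801 = 8895.062255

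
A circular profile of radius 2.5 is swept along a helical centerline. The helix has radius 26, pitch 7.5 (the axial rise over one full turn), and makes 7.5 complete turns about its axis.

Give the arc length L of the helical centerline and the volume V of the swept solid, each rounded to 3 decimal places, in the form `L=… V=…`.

L=1226.512 V=24082.500

2πR = 2π·26 = 163.362818
per-turn = √(163.362818² + 7.5²) = √(26687.4103 + 56.25) = √26743.6603 = 163.534890
L = 7.5 × 163.534890 = 1226.511676
V = π·2.5² × L = 19.634954 × 1226.511676 = 24082.500447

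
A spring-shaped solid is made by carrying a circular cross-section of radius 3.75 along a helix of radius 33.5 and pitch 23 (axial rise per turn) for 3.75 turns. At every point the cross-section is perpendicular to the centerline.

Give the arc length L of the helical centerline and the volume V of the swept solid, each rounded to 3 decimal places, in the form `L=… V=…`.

L=794.023 V=35078.882

2πR = 2π·33.5 = 210.486708
per-turn = √(210.486708² + 23²) = √(44304.6542 + 529) = √44833.6542 = 211.739590
L = 3.75 × 211.739590 = 794.023464
V = π·3.75² × L = 44.178647 × 794.023464 = 35078.882086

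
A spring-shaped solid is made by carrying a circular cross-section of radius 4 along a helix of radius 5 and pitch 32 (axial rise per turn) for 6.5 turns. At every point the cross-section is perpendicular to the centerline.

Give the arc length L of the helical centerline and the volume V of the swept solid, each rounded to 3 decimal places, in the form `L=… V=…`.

2πR = 2π·5 = 31.415927
per-turn = √(31.415927² + 32²) = √(986.9604 + 1024) = √2010.9604 = 44.843734
L = 6.5 × 44.843734 = 291.484268
V = π·4² × L = 50.265482 × 291.484268 = 14651.597369

L=291.484 V=14651.597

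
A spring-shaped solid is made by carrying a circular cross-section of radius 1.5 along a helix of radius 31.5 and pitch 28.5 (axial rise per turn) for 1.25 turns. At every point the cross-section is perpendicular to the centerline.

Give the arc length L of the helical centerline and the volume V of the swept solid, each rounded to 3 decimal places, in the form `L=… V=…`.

L=249.952 V=1766.808

2πR = 2π·31.5 = 197.920337
per-turn = √(197.920337² + 28.5²) = √(39172.4599 + 812.25) = √39984.7099 = 199.961771
L = 1.25 × 199.961771 = 249.952214
V = π·1.5² × L = 7.068583 × 249.952214 = 1766.808087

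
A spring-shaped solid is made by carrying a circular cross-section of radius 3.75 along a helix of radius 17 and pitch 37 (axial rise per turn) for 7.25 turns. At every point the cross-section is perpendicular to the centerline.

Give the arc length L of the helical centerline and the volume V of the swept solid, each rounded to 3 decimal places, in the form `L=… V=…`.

2πR = 2π·17 = 106.814150
per-turn = √(106.814150² + 37²) = √(11409.2627 + 1369) = √12778.2627 = 113.040978
L = 7.25 × 113.040978 = 819.547090
V = π·3.75² × L = 44.178647 × 819.547090 = 36206.481330

L=819.547 V=36206.481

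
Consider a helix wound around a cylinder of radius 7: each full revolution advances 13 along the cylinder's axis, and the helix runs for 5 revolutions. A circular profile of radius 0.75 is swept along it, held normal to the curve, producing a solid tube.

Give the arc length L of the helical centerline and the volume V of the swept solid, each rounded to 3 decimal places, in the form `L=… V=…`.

L=229.317 V=405.236

2πR = 2π·7 = 43.982297
per-turn = √(43.982297² + 13²) = √(1934.4425 + 169) = √2103.4425 = 45.863302
L = 5 × 45.863302 = 229.316510
V = π·0.75² × L = 1.767146 × 229.316510 = 405.235722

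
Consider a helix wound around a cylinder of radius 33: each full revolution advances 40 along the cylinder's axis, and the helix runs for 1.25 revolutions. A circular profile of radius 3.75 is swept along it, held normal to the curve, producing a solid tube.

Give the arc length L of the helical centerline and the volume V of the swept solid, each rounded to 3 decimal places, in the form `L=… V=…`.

2πR = 2π·33 = 207.345115
per-turn = √(207.345115² + 40²) = √(42991.9968 + 1600) = √44591.9968 = 211.168172
L = 1.25 × 211.168172 = 263.960215
V = π·3.75² × L = 44.178647 × 263.960215 = 11661.405067

L=263.960 V=11661.405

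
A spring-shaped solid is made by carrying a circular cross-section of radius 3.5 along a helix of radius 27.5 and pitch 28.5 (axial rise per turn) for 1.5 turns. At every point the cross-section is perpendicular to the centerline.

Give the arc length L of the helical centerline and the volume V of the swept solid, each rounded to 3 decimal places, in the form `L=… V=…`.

L=262.683 V=10109.241

2πR = 2π·27.5 = 172.787596
per-turn = √(172.787596² + 28.5²) = √(29855.5533 + 812.25) = √30667.8033 = 175.122252
L = 1.5 × 175.122252 = 262.683379
V = π·3.5² × L = 38.484510 × 262.683379 = 10109.241117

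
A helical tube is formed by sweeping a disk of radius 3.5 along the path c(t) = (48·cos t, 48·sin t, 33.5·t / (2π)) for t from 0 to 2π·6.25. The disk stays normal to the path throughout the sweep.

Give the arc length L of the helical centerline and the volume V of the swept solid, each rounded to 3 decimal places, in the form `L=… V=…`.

2πR = 2π·48 = 301.592895
per-turn = √(301.592895² + 33.5²) = √(90958.2742 + 1122.25) = √92080.5242 = 303.447729
L = 6.25 × 303.447729 = 1896.548305
V = π·3.5² × L = 38.484510 × 1896.548305 = 72987.732240

L=1896.548 V=72987.732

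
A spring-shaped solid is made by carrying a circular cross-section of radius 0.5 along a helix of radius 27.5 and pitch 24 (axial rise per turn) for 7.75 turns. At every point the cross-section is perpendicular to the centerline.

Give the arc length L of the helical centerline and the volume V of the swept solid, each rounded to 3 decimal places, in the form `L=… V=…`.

2πR = 2π·27.5 = 172.787596
per-turn = √(172.787596² + 24²) = √(29855.5533 + 576) = √30431.5533 = 174.446420
L = 7.75 × 174.446420 = 1351.959752
V = π·0.5² × L = 0.785398 × 1351.959752 = 1061.826706

L=1351.960 V=1061.827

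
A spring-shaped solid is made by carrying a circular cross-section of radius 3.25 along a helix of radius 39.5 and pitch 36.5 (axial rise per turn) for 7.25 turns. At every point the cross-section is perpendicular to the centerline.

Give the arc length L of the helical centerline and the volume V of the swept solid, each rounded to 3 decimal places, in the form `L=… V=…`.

L=1818.702 V=60350.118

2πR = 2π·39.5 = 248.185820
per-turn = √(248.185820² + 36.5²) = √(61596.2011 + 1332.25) = √62928.4511 = 250.855439
L = 7.25 × 250.855439 = 1818.701930
V = π·3.25² × L = 33.183072 × 1818.701930 = 60350.117815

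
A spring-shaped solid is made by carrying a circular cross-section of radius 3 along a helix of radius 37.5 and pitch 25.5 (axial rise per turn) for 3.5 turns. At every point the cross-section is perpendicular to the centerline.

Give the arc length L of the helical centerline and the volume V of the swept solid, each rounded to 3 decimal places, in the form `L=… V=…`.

L=829.484 V=23453.095

2πR = 2π·37.5 = 235.619449
per-turn = √(235.619449² + 25.5²) = √(55516.5248 + 650.25) = √56166.7748 = 236.995305
L = 3.5 × 236.995305 = 829.483569
V = π·3² × L = 28.274334 × 829.483569 = 23453.095372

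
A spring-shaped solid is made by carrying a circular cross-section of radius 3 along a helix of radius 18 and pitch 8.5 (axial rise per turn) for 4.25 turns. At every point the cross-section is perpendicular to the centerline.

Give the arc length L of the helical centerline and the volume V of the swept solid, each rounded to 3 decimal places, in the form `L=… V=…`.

L=482.019 V=13628.774

2πR = 2π·18 = 113.097336
per-turn = √(113.097336² + 8.5²) = √(12791.0073 + 72.25) = √12863.2573 = 113.416301
L = 4.25 × 113.416301 = 482.019279
V = π·3² × L = 28.274334 × 482.019279 = 13628.774024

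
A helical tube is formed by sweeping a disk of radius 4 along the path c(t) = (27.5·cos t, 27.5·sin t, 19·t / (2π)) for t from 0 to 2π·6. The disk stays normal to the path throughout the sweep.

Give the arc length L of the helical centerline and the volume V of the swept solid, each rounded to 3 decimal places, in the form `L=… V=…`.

2πR = 2π·27.5 = 172.787596
per-turn = √(172.787596² + 19²) = √(29855.5533 + 361) = √30216.5533 = 173.829092
L = 6 × 173.829092 = 1042.974554
V = π·4² × L = 50.265482 × 1042.974554 = 52425.619123

L=1042.975 V=52425.619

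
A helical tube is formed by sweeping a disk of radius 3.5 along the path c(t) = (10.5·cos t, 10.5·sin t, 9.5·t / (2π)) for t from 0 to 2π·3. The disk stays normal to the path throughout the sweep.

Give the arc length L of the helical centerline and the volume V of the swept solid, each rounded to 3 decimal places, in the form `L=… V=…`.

L=199.962 V=7695.431

2πR = 2π·10.5 = 65.973446
per-turn = √(65.973446² + 9.5²) = √(4352.4955 + 90.25) = √4442.7455 = 66.653924
L = 3 × 66.653924 = 199.961771
V = π·3.5² × L = 38.484510 × 199.961771 = 7695.430778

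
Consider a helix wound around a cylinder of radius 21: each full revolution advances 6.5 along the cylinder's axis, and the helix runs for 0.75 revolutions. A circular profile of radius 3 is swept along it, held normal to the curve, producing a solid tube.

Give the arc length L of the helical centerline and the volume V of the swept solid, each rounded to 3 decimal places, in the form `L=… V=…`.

2πR = 2π·21 = 131.946891
per-turn = √(131.946891² + 6.5²) = √(17409.9822 + 42.25) = √17452.2322 = 132.106897
L = 0.75 × 132.106897 = 99.080173
V = π·3² × L = 28.274334 × 99.080173 = 2801.425880

L=99.080 V=2801.426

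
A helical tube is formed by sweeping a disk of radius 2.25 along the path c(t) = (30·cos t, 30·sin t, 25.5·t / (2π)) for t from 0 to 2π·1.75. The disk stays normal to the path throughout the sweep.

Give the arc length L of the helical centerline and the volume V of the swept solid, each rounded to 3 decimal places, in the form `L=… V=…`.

L=332.872 V=5294.101

2πR = 2π·30 = 188.495559
per-turn = √(188.495559² + 25.5²) = √(35530.5758 + 650.25) = √36180.8258 = 190.212581
L = 1.75 × 190.212581 = 332.872016
V = π·2.25² × L = 15.904313 × 332.872016 = 5294.100670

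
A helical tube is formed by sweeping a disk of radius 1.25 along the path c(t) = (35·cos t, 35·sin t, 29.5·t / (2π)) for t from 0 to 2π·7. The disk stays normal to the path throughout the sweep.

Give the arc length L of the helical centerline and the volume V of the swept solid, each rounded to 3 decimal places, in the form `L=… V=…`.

L=1553.169 V=7624.101

2πR = 2π·35 = 219.911486
per-turn = √(219.911486² + 29.5²) = √(48361.0616 + 870.25) = √49231.3116 = 221.881301
L = 7 × 221.881301 = 1553.169104
V = π·1.25² × L = 4.908739 × 1553.169104 = 7624.101013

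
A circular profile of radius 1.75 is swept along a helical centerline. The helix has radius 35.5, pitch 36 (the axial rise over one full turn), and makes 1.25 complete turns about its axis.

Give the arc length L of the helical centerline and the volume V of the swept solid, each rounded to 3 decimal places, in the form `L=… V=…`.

L=282.424 V=2717.241

2πR = 2π·35.5 = 223.053078
per-turn = √(223.053078² + 36²) = √(49752.6758 + 1296) = √51048.6758 = 225.939540
L = 1.25 × 225.939540 = 282.424425
V = π·1.75² × L = 9.621128 × 282.424425 = 2717.241404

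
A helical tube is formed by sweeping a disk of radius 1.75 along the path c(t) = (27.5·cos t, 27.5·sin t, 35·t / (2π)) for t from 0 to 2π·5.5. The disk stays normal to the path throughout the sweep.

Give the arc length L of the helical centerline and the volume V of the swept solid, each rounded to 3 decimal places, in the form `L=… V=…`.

2πR = 2π·27.5 = 172.787596
per-turn = √(172.787596² + 35²) = √(29855.5533 + 1225) = √31080.5533 = 176.296776
L = 5.5 × 176.296776 = 969.632269
V = π·1.75² × L = 9.621128 × 969.632269 = 9328.955693

L=969.632 V=9328.956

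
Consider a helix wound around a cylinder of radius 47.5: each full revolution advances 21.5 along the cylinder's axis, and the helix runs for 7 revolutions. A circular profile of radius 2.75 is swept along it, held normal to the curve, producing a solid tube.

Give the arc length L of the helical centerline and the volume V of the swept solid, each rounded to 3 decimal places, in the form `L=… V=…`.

L=2094.573 V=49763.482

2πR = 2π·47.5 = 298.451302
per-turn = √(298.451302² + 21.5²) = √(89073.1797 + 462.25) = √89535.4297 = 299.224714
L = 7 × 299.224714 = 2094.573001
V = π·2.75² × L = 23.758294 × 2094.573001 = 49763.482088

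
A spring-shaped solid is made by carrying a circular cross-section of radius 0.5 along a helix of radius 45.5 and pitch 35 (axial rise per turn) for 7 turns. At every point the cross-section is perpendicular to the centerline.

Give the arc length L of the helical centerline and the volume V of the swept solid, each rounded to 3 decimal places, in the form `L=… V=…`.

L=2016.136 V=1583.470

2πR = 2π·45.5 = 285.884931
per-turn = √(285.884931² + 35²) = √(81730.1940 + 1225) = √82955.1940 = 288.019433
L = 7 × 288.019433 = 2016.136034
V = π·0.5² × L = 0.785398 × 2016.136034 = 1583.469538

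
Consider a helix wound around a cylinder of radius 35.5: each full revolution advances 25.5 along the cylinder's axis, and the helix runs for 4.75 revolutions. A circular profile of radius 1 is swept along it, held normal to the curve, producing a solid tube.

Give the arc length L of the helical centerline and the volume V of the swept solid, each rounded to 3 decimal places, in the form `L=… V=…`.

L=1066.403 V=3350.205

2πR = 2π·35.5 = 223.053078
per-turn = √(223.053078² + 25.5²) = √(49752.6758 + 650.25) = √50402.9258 = 224.505959
L = 4.75 × 224.505959 = 1066.403307
V = π·1² × L = 3.141593 × 1066.403307 = 3350.204795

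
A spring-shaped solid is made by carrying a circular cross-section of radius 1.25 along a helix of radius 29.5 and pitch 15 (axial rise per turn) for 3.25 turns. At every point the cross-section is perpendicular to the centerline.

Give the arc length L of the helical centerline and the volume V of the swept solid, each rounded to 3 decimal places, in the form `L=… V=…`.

2πR = 2π·29.5 = 185.353967
per-turn = √(185.353967² + 15²) = √(34356.0929 + 225) = √34581.0929 = 185.959923
L = 3.25 × 185.959923 = 604.369749
V = π·1.25² × L = 4.908739 × 604.369749 = 2966.693070

L=604.370 V=2966.693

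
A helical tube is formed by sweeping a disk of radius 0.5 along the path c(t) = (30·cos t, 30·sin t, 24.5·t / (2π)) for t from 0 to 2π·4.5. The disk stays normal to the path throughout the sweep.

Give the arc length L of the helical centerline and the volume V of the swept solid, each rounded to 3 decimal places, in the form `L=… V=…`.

L=855.365 V=671.802

2πR = 2π·30 = 188.495559
per-turn = √(188.495559² + 24.5²) = √(35530.5758 + 600.25) = √36130.8258 = 190.081103
L = 4.5 × 190.081103 = 855.364965
V = π·0.5² × L = 0.785398 × 855.364965 = 671.802073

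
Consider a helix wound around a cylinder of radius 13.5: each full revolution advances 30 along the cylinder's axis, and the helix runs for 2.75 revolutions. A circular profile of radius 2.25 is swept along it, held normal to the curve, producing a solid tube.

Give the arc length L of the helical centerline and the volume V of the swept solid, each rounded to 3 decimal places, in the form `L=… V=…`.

2πR = 2π·13.5 = 84.823002
per-turn = √(84.823002² + 30²) = √(7194.9416 + 900) = √8094.9416 = 89.971893
L = 2.75 × 89.971893 = 247.422707
V = π·2.25² × L = 15.904313 × 247.422707 = 3935.088127

L=247.423 V=3935.088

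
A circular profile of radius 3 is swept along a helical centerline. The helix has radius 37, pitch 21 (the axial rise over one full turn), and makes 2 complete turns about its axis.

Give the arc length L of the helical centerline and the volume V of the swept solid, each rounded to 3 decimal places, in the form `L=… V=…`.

2πR = 2π·37 = 232.477856
per-turn = √(232.477856² + 21²) = √(54045.9537 + 441) = √54486.9537 = 233.424407
L = 2 × 233.424407 = 466.848814
V = π·3² × L = 28.274334 × 466.848814 = 13199.839230

L=466.849 V=13199.839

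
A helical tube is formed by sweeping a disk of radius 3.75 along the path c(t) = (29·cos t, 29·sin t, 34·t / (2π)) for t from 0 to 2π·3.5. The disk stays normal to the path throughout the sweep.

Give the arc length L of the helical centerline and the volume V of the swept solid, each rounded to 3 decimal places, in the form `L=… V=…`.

L=648.751 V=28660.930

2πR = 2π·29 = 182.212374
per-turn = √(182.212374² + 34²) = √(33201.3492 + 1156) = √34357.3492 = 185.357355
L = 3.5 × 185.357355 = 648.750744
V = π·3.75² × L = 44.178647 × 648.750744 = 28660.929907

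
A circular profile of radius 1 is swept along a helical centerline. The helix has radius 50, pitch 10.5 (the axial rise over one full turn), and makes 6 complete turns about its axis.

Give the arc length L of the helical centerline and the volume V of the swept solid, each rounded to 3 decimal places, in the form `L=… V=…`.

2πR = 2π·50 = 314.159265
per-turn = √(314.159265² + 10.5²) = √(98696.0440 + 110.25) = √98806.2940 = 314.334685
L = 6 × 314.334685 = 1886.008108
V = π·1² × L = 3.141593 × 1886.008108 = 5925.069217

L=1886.008 V=5925.069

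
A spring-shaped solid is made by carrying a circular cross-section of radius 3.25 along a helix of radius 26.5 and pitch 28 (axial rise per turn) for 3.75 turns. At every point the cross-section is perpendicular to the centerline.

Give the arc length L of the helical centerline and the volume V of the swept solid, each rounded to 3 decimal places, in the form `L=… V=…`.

2πR = 2π·26.5 = 166.504411
per-turn = √(166.504411² + 28²) = √(27723.7188 + 784) = √28507.7188 = 168.842290
L = 3.75 × 168.842290 = 633.158586
V = π·3.25² × L = 33.183072 × 633.158586 = 21010.147204

L=633.159 V=21010.147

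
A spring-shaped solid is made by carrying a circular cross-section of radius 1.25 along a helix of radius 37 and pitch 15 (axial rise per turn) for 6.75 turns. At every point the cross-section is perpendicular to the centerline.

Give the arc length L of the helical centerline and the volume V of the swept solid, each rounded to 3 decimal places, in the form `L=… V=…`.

2πR = 2π·37 = 232.477856
per-turn = √(232.477856² + 15²) = √(54045.9537 + 225) = √54270.9537 = 232.961271
L = 6.75 × 232.961271 = 1572.488578
V = π·1.25² × L = 4.908739 × 1572.488578 = 7718.935257

L=1572.489 V=7718.935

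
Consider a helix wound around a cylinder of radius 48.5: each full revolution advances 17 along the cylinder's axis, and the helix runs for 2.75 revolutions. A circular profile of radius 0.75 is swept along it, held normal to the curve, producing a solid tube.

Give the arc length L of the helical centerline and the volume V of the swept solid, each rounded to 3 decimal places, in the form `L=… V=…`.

L=839.323 V=1483.206

2πR = 2π·48.5 = 304.734487
per-turn = √(304.734487² + 17²) = √(92863.1078 + 289) = √93152.1078 = 305.208302
L = 2.75 × 305.208302 = 839.322831
V = π·0.75² × L = 1.767146 × 839.322831 = 1483.205873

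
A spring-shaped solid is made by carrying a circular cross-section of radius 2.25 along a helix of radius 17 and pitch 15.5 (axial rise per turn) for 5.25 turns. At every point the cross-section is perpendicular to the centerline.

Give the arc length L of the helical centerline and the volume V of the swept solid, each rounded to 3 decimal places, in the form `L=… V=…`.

L=566.648 V=9012.143

2πR = 2π·17 = 106.814150
per-turn = √(106.814150² + 15.5²) = √(11409.2627 + 240.25) = √11649.5127 = 107.932908
L = 5.25 × 107.932908 = 566.647768
V = π·2.25² × L = 15.904313 × 566.647768 = 9012.143361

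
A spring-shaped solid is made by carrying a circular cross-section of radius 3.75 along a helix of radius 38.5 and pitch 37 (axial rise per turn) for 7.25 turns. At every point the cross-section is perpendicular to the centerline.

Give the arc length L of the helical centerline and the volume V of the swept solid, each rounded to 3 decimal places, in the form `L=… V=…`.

L=1774.190 V=78381.334

2πR = 2π·38.5 = 241.902634
per-turn = √(241.902634² + 37²) = √(58516.8845 + 1369) = √59885.8845 = 244.715926
L = 7.25 × 244.715926 = 1774.190464
V = π·3.75² × L = 44.178647 × 1774.190464 = 78381.333686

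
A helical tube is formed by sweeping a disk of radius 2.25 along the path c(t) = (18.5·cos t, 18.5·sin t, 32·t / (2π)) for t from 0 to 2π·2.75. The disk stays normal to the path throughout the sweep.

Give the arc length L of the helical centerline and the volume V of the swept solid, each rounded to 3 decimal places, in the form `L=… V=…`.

2πR = 2π·18.5 = 116.238928
per-turn = √(116.238928² + 32²) = √(13511.4884 + 1024) = √14535.4884 = 120.563213
L = 2.75 × 120.563213 = 331.548837
V = π·2.25² × L = 15.904313 × 331.548837 = 5273.056413

L=331.549 V=5273.056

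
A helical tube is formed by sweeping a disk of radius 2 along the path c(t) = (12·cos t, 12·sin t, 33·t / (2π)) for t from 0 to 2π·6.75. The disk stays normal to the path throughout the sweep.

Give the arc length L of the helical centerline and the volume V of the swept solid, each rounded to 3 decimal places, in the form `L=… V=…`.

2πR = 2π·12 = 75.398224
per-turn = √(75.398224² + 33²) = √(5684.8921 + 1089) = √6773.8921 = 82.303658
L = 6.75 × 82.303658 = 555.549692
V = π·2² × L = 12.566371 × 555.549692 = 6981.243326

L=555.550 V=6981.243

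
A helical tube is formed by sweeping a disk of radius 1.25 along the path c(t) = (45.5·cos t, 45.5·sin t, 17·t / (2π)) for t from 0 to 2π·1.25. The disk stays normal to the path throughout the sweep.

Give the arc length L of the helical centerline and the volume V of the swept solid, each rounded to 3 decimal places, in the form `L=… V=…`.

2πR = 2π·45.5 = 285.884931
per-turn = √(285.884931² + 17²) = √(81730.1940 + 289) = √82019.1940 = 286.389934
L = 1.25 × 286.389934 = 357.987417
V = π·1.25² × L = 4.908739 × 357.987417 = 1757.266624

L=357.987 V=1757.267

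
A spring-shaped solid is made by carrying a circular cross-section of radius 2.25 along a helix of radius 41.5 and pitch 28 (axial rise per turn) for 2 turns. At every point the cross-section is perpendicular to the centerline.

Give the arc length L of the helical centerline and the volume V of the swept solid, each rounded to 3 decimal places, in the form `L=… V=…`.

2πR = 2π·41.5 = 260.752190
per-turn = √(260.752190² + 28²) = √(67991.7047 + 784) = √68775.7047 = 262.251224
L = 2 × 262.251224 = 524.502449
V = π·2.25² × L = 15.904313 × 524.502449 = 8341.851016

L=524.502 V=8341.851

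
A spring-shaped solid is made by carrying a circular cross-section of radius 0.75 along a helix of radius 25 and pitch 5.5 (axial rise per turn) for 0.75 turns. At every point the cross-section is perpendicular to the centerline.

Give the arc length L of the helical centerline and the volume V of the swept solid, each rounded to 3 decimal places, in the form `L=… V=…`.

L=117.882 V=208.315

2πR = 2π·25 = 157.079633
per-turn = √(157.079633² + 5.5²) = √(24674.0110 + 30.25) = √24704.2610 = 157.175892
L = 0.75 × 157.175892 = 117.881919
V = π·0.75² × L = 1.767146 × 117.881919 = 208.314546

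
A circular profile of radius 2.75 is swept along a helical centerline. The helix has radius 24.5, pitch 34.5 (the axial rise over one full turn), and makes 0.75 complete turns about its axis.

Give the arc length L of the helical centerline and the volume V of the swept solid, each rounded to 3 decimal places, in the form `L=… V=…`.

2πR = 2π·24.5 = 153.938040
per-turn = √(153.938040² + 34.5²) = √(23696.9202 + 1190.25) = √24887.1702 = 157.756680
L = 0.75 × 157.756680 = 118.317510
V = π·2.75² × L = 23.758294 × 118.317510 = 2811.022245

L=118.318 V=2811.022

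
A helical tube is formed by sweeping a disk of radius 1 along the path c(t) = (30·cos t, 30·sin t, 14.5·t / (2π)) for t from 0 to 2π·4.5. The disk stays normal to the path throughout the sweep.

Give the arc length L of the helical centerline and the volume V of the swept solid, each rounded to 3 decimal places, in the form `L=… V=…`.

L=850.736 V=2672.666

2πR = 2π·30 = 188.495559
per-turn = √(188.495559² + 14.5²) = √(35530.5758 + 210.25) = √35740.8258 = 189.052442
L = 4.5 × 189.052442 = 850.735989
V = π·1² × L = 3.141593 × 850.735989 = 2672.665934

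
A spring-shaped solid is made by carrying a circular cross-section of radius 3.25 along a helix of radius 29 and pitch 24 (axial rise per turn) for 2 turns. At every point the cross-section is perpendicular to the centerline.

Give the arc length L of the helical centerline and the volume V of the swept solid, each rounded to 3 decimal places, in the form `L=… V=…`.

L=367.572 V=12197.178

2πR = 2π·29 = 182.212374
per-turn = √(182.212374² + 24²) = √(33201.3492 + 576) = √33777.3492 = 183.786151
L = 2 × 183.786151 = 367.572301
V = π·3.25² × L = 33.183072 × 367.572301 = 12197.178294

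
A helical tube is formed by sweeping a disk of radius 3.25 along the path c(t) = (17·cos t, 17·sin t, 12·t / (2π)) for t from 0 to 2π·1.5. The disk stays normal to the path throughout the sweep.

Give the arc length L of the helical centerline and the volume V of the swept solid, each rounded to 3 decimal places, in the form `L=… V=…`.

2πR = 2π·17 = 106.814150
per-turn = √(106.814150² + 12²) = √(11409.2627 + 144) = √11553.2627 = 107.486105
L = 1.5 × 107.486105 = 161.229157
V = π·3.25² × L = 33.183072 × 161.229157 = 5350.078788

L=161.229 V=5350.079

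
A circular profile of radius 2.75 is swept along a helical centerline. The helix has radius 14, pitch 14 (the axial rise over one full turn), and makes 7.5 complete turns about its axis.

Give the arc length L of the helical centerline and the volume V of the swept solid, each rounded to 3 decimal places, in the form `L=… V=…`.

L=668.038 V=15871.440

2πR = 2π·14 = 87.964594
per-turn = √(87.964594² + 14²) = √(7737.7699 + 196) = √7933.7699 = 89.071712
L = 7.5 × 89.071712 = 668.037839
V = π·2.75² × L = 23.758294 × 668.037839 = 15871.439673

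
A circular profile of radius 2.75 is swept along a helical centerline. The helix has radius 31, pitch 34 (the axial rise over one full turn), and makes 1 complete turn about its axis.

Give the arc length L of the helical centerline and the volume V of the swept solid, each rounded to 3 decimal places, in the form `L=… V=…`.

L=197.724 V=4697.584

2πR = 2π·31 = 194.778745
per-turn = √(194.778745² + 34²) = √(37938.7593 + 1156) = √39094.7593 = 197.723947
L = 1 × 197.723947 = 197.723947
V = π·2.75² × L = 23.758294 × 197.723947 = 4697.583757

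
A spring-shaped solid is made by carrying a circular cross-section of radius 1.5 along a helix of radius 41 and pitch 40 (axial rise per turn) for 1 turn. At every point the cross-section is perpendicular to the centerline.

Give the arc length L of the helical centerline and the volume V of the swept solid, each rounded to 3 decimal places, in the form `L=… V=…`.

L=260.698 V=1842.762

2πR = 2π·41 = 257.610598
per-turn = √(257.610598² + 40²) = √(66363.2200 + 1600) = √67963.2200 = 260.697564
L = 1 × 260.697564 = 260.697564
V = π·1.5² × L = 7.068583 × 260.697564 = 1842.762493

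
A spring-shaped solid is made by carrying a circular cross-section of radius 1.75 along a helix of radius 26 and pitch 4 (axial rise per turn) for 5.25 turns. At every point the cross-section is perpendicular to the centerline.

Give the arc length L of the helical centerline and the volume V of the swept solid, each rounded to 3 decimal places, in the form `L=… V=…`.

L=857.912 V=8254.079

2πR = 2π·26 = 163.362818
per-turn = √(163.362818² + 4²) = √(26687.4103 + 16) = √26703.4103 = 163.411781
L = 5.25 × 163.411781 = 857.911852
V = π·1.75² × L = 9.621128 × 857.911852 = 8254.079317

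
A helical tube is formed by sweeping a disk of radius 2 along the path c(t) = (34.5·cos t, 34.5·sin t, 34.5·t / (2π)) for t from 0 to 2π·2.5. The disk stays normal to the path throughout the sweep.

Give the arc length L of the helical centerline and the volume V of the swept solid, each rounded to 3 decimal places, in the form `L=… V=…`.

L=548.745 V=6895.738

2πR = 2π·34.5 = 216.769893
per-turn = √(216.769893² + 34.5²) = √(46989.1866 + 1190.25) = √48179.4366 = 219.498147
L = 2.5 × 219.498147 = 548.745368
V = π·2² × L = 12.566371 × 548.745368 = 6895.737662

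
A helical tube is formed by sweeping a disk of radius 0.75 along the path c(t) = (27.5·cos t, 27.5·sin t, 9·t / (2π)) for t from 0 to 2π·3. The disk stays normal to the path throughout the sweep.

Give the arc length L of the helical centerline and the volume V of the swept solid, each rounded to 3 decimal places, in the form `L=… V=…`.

2πR = 2π·27.5 = 172.787596
per-turn = √(172.787596² + 9²) = √(29855.5533 + 81) = √29936.5533 = 173.021829
L = 3 × 173.021829 = 519.065487
V = π·0.75² × L = 1.767146 × 519.065487 = 917.264430

L=519.065 V=917.264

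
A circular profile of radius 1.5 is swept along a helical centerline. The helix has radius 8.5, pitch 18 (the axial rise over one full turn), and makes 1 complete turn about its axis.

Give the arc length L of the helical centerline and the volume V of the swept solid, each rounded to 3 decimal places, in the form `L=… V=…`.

2πR = 2π·8.5 = 53.407075
per-turn = √(53.407075² + 18²) = √(2852.3157 + 324) = √3176.3157 = 56.358812
L = 1 × 56.358812 = 56.358812
V = π·1.5² × L = 7.068583 × 56.358812 = 398.376966

L=56.359 V=398.377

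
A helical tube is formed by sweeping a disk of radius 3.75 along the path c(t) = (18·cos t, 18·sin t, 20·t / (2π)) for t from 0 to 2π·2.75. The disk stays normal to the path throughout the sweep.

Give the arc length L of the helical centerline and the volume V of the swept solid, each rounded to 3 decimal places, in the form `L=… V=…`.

2πR = 2π·18 = 113.097336
per-turn = √(113.097336² + 20²) = √(12791.0073 + 400) = √13191.0073 = 114.852111
L = 2.75 × 114.852111 = 315.843304
V = π·3.75² × L = 44.178647 × 315.843304 = 13953.529741

L=315.843 V=13953.530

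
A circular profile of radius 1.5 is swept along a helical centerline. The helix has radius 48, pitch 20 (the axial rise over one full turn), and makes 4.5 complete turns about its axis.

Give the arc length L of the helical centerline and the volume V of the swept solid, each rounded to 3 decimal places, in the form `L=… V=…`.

2πR = 2π·48 = 301.592895
per-turn = √(301.592895² + 20²) = √(90958.2742 + 400) = √91358.2742 = 302.255313
L = 4.5 × 302.255313 = 1360.148908
V = π·1.5² × L = 7.068583 × 1360.148908 = 9614.326088

L=1360.149 V=9614.326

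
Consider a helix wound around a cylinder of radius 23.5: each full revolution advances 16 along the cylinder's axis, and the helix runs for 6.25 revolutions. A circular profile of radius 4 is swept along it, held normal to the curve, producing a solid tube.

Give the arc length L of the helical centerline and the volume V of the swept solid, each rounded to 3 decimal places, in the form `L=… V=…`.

L=928.245 V=46658.686

2πR = 2π·23.5 = 147.654855
per-turn = √(147.654855² + 16²) = √(21801.9561 + 256) = √22057.9561 = 148.519211
L = 6.25 × 148.519211 = 928.245071
V = π·4² × L = 50.265482 × 928.245071 = 46658.686310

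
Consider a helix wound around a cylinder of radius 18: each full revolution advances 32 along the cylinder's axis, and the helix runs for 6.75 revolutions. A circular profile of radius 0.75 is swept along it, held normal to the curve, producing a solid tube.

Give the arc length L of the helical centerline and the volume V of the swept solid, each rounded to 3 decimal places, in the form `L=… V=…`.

2πR = 2π·18 = 113.097336
per-turn = √(113.097336² + 32²) = √(12791.0073 + 1024) = √13815.0073 = 117.537259
L = 6.75 × 117.537259 = 793.376500
V = π·0.75² × L = 1.767146 × 793.376500 = 1402.012003

L=793.376 V=1402.012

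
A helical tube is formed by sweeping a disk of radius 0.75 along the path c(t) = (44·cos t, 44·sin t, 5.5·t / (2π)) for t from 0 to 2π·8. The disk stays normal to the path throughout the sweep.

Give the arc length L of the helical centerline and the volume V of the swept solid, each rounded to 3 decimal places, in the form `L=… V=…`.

2πR = 2π·44 = 276.460154
per-turn = √(276.460154² + 5.5²) = √(76430.2165 + 30.25) = √76460.4665 = 276.514858
L = 8 × 276.514858 = 2212.118861
V = π·0.75² × L = 1.767146 × 2212.118861 = 3909.136704

L=2212.119 V=3909.137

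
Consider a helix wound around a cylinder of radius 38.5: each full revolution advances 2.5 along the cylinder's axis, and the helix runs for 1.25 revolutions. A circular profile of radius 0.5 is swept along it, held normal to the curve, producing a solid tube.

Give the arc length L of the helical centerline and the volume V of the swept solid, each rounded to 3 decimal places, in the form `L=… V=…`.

2πR = 2π·38.5 = 241.902634
per-turn = √(241.902634² + 2.5²) = √(58516.8845 + 6.25) = √58523.1345 = 241.915552
L = 1.25 × 241.915552 = 302.394441
V = π·0.5² × L = 0.785398 × 302.394441 = 237.500038

L=302.394 V=237.500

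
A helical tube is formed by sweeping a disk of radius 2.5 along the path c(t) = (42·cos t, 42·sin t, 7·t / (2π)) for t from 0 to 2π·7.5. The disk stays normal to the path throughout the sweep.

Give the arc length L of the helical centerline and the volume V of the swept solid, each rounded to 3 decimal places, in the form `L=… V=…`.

L=1979.900 V=38875.237

2πR = 2π·42 = 263.893783
per-turn = √(263.893783² + 7²) = √(69639.9287 + 49) = √69688.9287 = 263.986607
L = 7.5 × 263.986607 = 1979.899552
V = π·2.5² × L = 19.634954 × 1979.899552 = 38875.236800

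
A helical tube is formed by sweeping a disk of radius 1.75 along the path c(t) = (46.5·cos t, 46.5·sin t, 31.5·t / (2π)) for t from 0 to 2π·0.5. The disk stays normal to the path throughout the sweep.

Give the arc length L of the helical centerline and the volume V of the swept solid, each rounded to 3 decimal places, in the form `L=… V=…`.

2πR = 2π·46.5 = 292.168117
per-turn = √(292.168117² + 31.5²) = √(85362.2085 + 992.25) = √86354.4585 = 293.861291
L = 0.5 × 293.861291 = 146.930646
V = π·1.75² × L = 9.621128 × 146.930646 = 1413.638475

L=146.931 V=1413.638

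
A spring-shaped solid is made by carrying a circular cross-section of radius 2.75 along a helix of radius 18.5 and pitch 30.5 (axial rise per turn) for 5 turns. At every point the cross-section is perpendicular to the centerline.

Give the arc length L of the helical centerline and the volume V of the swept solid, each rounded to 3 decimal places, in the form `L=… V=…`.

L=600.869 V=14275.621

2πR = 2π·18.5 = 116.238928
per-turn = √(116.238928² + 30.5²) = √(13511.4884 + 930.25) = √14441.7384 = 120.173784
L = 5 × 120.173784 = 600.868921
V = π·2.75² × L = 23.758294 × 600.868921 = 14275.620755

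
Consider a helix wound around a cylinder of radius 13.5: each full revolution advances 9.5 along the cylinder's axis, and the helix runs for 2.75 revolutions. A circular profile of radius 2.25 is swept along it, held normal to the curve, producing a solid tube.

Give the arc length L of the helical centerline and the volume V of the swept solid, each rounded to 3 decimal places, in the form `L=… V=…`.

L=234.722 V=3733.087

2πR = 2π·13.5 = 84.823002
per-turn = √(84.823002² + 9.5²) = √(7194.9416 + 90.25) = √7285.1916 = 85.353334
L = 2.75 × 85.353334 = 234.721668
V = π·2.25² × L = 15.904313 × 234.721668 = 3733.086835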